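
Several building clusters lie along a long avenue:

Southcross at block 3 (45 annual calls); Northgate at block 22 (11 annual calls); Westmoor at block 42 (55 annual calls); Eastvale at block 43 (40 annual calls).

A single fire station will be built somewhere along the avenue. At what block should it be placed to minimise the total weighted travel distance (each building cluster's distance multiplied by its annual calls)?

x = 42

For a sum of weighted absolute distances on a line, the optimum is the weighted median (not the mean). Total weight W = 151; half-weight = 75.5.
Sort by position and accumulate weight:
  block 3 (Southcross, w=45) → cum 45
  block 22 (Northgate, w=11) → cum 56
  block 42 (Westmoor, w=55) → cum 111  ≥ 75.5 → median here
  block 43 (Eastvale, w=40) → cum 151
Optimal location: block 42.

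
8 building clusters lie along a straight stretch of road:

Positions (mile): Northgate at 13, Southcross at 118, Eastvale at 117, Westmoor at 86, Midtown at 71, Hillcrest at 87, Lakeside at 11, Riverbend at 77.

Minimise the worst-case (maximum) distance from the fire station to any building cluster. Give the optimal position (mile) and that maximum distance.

The 1-center on a line is the midpoint of the two extreme points: leftmost at 11, rightmost at 118.
Optimal location = (11 + 118)/2 = 64.5; maximum distance = (118 − 11)/2 = 53.5.

location 64.5, max distance 53.5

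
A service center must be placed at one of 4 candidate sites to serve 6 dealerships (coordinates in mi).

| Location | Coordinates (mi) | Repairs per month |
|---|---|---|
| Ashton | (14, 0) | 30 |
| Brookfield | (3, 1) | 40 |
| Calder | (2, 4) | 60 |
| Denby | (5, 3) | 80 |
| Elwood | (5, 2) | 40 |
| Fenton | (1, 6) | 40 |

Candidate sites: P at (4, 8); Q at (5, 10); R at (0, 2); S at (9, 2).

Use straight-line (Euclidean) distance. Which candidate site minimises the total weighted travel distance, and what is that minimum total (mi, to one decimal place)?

Total weighted distance at each candidate:
  P (4, 8): total = 1730.8
  Q (5, 10): total = 2281.2
  R (0, 2): total = 1493.3
  S (9, 2): total = 1689.3
Minimum is at R with total 1493.3 mi.

R, total 1493.3 mi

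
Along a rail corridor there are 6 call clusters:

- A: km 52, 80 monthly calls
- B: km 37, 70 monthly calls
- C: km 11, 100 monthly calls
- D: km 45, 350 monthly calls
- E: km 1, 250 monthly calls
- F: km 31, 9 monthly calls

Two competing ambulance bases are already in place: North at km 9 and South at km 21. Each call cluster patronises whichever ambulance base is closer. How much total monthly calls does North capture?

350

The indifferent point is the midpoint (9+21)/2 = 15; call clusters left of it (closer to North at 9) go to North, those right go to South.
  E at 1 (w=250) → North
  C at 11 (w=100) → North
  F at 31 (w=9) → South
  B at 37 (w=70) → South
  D at 45 (w=350) → South
  A at 52 (w=80) → South
North captures 350; South captures 509.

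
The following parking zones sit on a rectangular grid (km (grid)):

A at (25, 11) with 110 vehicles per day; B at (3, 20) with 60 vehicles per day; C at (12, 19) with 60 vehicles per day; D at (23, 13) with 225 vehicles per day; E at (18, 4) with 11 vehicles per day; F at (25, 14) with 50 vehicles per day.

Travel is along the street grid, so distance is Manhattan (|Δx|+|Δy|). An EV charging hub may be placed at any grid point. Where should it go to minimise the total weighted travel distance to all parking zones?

Manhattan distance separates: Σwᵢ(|x−xᵢ|+|y−yᵢ|) = Σwᵢ|x−xᵢ| + Σwᵢ|y−yᵢ|, so x and y are optimised independently as 1-D weighted medians.
Total weight W = 516; half = 258.
x-coordinate, sorted with cumulative weight:
  x=3 (B, w=60) cum 60
  x=12 (C, w=60) cum 120
  x=18 (E, w=11) cum 131
  x=23 (D, w=225) cum 356  ← median
  x=25 (A, w=110) cum 466
  x=25 (F, w=50) cum 516
⇒ x* = 23
y-coordinate, sorted with cumulative weight:
  y=4 (E, w=11) cum 11
  y=11 (A, w=110) cum 121
  y=13 (D, w=225) cum 346  ← median
  y=14 (F, w=50) cum 396
  y=19 (C, w=60) cum 456
  y=20 (B, w=60) cum 516
⇒ y* = 13

(23, 13)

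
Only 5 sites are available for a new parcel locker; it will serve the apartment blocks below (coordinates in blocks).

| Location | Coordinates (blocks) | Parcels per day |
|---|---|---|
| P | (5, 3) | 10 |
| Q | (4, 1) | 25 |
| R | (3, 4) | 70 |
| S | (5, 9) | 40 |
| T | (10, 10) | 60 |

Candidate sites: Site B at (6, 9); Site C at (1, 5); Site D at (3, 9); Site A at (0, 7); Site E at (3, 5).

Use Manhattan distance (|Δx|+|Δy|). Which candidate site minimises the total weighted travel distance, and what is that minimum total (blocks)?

Total weighted distance at each candidate:
  Site B (6, 9): total = 1220
  Site C (1, 5): total = 1605
  Site D (3, 9): total = 1215
  Site A (0, 7): total = 1820
  Site E (3, 5): total = 1195
Minimum is at Site E with total 1195 blocks.

Site E, total 1195 blocks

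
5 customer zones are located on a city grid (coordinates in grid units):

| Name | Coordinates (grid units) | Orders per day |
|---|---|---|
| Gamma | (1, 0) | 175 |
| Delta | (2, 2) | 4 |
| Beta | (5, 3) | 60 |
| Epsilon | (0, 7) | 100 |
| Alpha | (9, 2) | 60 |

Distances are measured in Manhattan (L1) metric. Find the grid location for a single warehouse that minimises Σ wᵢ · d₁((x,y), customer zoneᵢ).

Manhattan distance separates: Σwᵢ(|x−xᵢ|+|y−yᵢ|) = Σwᵢ|x−xᵢ| + Σwᵢ|y−yᵢ|, so x and y are optimised independently as 1-D weighted medians.
Total weight W = 399; half = 199.5.
x-coordinate, sorted with cumulative weight:
  x=0 (Epsilon, w=100) cum 100
  x=1 (Gamma, w=175) cum 275  ← median
  x=2 (Delta, w=4) cum 279
  x=5 (Beta, w=60) cum 339
  x=9 (Alpha, w=60) cum 399
⇒ x* = 1
y-coordinate, sorted with cumulative weight:
  y=0 (Gamma, w=175) cum 175
  y=2 (Delta, w=4) cum 179
  y=2 (Alpha, w=60) cum 239  ← median
  y=3 (Beta, w=60) cum 299
  y=7 (Epsilon, w=100) cum 399
⇒ y* = 2

(1, 2)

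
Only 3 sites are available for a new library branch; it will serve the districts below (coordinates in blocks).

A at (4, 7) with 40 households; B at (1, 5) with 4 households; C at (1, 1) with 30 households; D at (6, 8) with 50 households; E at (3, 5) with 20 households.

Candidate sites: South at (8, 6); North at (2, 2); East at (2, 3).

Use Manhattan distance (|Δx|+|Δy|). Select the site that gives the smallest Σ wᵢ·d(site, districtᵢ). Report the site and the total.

East, total 852 blocks

Total weighted distance at each candidate:
  South (8, 6): total = 912
  North (2, 2): total = 936
  East (2, 3): total = 852
Minimum is at East with total 852 blocks.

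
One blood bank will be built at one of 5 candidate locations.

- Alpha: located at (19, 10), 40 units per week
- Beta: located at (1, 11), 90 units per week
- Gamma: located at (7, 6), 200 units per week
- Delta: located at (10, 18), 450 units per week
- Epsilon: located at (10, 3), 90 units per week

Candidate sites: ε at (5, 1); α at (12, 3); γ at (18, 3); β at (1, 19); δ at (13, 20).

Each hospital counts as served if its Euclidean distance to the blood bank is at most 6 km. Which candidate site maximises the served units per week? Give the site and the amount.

Coverage radius r = 6 km; a point is covered iff (Δx)²+(Δy)² ≤ 6² = 36.
  ε (5, 1): covers {Gamma, Epsilon} → 290
  α (12, 3): covers {Gamma, Epsilon} → 290
  γ (18, 3): covers {none} → 0
  β (1, 19): covers {none} → 0
  δ (13, 20): covers {Delta} → 450
Maximum coverage at δ: 450 units per week.

δ, covering 450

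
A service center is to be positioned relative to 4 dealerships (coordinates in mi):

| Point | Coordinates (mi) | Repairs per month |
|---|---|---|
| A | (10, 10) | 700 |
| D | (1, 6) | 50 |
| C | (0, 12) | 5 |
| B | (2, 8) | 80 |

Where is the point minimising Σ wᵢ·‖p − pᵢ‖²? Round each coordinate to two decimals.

(8.63, 9.58)

The minimiser of Σwᵢ‖p−pᵢ‖² is the weighted centroid p* = (Σwᵢpᵢ)/(Σwᵢ).
Σwᵢ = 835.
Σwᵢxᵢ = 700·10 + 50·1 + 5·0 + 80·2 = 7210.
Σwᵢyᵢ = 700·10 + 50·6 + 5·12 + 80·8 = 8000.
x* = 7210/835 = 8.63, y* = 8000/835 = 9.58.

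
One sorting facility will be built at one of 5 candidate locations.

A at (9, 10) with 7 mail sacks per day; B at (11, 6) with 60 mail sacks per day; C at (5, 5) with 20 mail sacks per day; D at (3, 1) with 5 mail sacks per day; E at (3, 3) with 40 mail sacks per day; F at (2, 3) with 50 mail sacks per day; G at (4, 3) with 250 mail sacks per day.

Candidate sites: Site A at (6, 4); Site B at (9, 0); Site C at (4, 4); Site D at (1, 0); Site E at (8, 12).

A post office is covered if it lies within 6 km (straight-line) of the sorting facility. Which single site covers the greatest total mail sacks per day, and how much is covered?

Site A, covering 425

Coverage radius r = 6 km; a point is covered iff (Δx)²+(Δy)² ≤ 6² = 36.
  Site A (6, 4): covers {B, C, D, E, F, G} → 425
  Site B (9, 0): covers {G} → 250
  Site C (4, 4): covers {C, D, E, F, G} → 365
  Site D (1, 0): covers {D, E, F, G} → 345
  Site E (8, 12): covers {A} → 7
Maximum coverage at Site A: 425 mail sacks per day.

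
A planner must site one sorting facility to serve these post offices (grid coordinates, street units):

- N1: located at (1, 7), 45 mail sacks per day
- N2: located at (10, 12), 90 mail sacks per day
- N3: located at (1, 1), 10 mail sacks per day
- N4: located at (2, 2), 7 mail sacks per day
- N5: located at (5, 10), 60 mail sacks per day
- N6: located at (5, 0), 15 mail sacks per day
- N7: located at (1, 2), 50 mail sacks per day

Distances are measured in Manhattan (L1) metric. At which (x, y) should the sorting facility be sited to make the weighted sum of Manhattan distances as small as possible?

Manhattan distance separates: Σwᵢ(|x−xᵢ|+|y−yᵢ|) = Σwᵢ|x−xᵢ| + Σwᵢ|y−yᵢ|, so x and y are optimised independently as 1-D weighted medians.
Total weight W = 277; half = 138.5.
x-coordinate, sorted with cumulative weight:
  x=1 (N1, w=45) cum 45
  x=1 (N3, w=10) cum 55
  x=1 (N7, w=50) cum 105
  x=2 (N4, w=7) cum 112
  x=5 (N5, w=60) cum 172  ← median
  x=5 (N6, w=15) cum 187
  x=10 (N2, w=90) cum 277
⇒ x* = 5
y-coordinate, sorted with cumulative weight:
  y=0 (N6, w=15) cum 15
  y=1 (N3, w=10) cum 25
  y=2 (N4, w=7) cum 32
  y=2 (N7, w=50) cum 82
  y=7 (N1, w=45) cum 127
  y=10 (N5, w=60) cum 187  ← median
  y=12 (N2, w=90) cum 277
⇒ y* = 10

(5, 10)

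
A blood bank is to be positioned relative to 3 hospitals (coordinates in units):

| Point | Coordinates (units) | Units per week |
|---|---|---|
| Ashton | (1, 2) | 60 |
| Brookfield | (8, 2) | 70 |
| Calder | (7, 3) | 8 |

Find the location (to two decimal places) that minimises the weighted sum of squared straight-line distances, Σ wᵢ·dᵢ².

(4.90, 2.06)

The minimiser of Σwᵢ‖p−pᵢ‖² is the weighted centroid p* = (Σwᵢpᵢ)/(Σwᵢ).
Σwᵢ = 138.
Σwᵢxᵢ = 60·1 + 70·8 + 8·7 = 676.
Σwᵢyᵢ = 60·2 + 70·2 + 8·3 = 284.
x* = 676/138 = 4.90, y* = 284/138 = 2.06.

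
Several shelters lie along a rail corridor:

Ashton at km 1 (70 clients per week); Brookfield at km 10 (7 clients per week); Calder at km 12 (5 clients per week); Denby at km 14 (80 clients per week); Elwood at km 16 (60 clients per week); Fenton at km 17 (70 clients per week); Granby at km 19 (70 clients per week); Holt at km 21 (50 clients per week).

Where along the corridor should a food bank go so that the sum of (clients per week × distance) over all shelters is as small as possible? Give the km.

x = 16

For a sum of weighted absolute distances on a line, the optimum is the weighted median (not the mean). Total weight W = 412; half-weight = 206.
Sort by position and accumulate weight:
  km 1 (Ashton, w=70) → cum 70
  km 10 (Brookfield, w=7) → cum 77
  km 12 (Calder, w=5) → cum 82
  km 14 (Denby, w=80) → cum 162
  km 16 (Elwood, w=60) → cum 222  ≥ 206 → median here
  km 17 (Fenton, w=70) → cum 292
  km 19 (Granby, w=70) → cum 362
  km 21 (Holt, w=50) → cum 412
Optimal location: km 16.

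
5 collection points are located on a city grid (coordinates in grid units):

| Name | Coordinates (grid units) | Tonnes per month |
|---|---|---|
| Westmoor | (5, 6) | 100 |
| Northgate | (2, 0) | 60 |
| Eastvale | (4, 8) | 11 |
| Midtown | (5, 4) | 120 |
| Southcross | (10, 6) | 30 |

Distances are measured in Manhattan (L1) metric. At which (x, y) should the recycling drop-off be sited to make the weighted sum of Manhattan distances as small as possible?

Manhattan distance separates: Σwᵢ(|x−xᵢ|+|y−yᵢ|) = Σwᵢ|x−xᵢ| + Σwᵢ|y−yᵢ|, so x and y are optimised independently as 1-D weighted medians.
Total weight W = 321; half = 160.5.
x-coordinate, sorted with cumulative weight:
  x=2 (Northgate, w=60) cum 60
  x=4 (Eastvale, w=11) cum 71
  x=5 (Westmoor, w=100) cum 171  ← median
  x=5 (Midtown, w=120) cum 291
  x=10 (Southcross, w=30) cum 321
⇒ x* = 5
y-coordinate, sorted with cumulative weight:
  y=0 (Northgate, w=60) cum 60
  y=4 (Midtown, w=120) cum 180  ← median
  y=6 (Westmoor, w=100) cum 280
  y=6 (Southcross, w=30) cum 310
  y=8 (Eastvale, w=11) cum 321
⇒ y* = 4

(5, 4)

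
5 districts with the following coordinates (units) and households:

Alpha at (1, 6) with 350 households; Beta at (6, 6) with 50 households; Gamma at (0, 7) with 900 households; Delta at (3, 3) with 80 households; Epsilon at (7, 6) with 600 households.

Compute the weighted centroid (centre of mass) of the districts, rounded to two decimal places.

(2.57, 6.33)

The minimiser of Σwᵢ‖p−pᵢ‖² is the weighted centroid p* = (Σwᵢpᵢ)/(Σwᵢ).
Σwᵢ = 1980.
Σwᵢxᵢ = 350·1 + 50·6 + 900·0 + 80·3 + 600·7 = 5090.
Σwᵢyᵢ = 350·6 + 50·6 + 900·7 + 80·3 + 600·6 = 12540.
x* = 5090/1980 = 2.57, y* = 12540/1980 = 6.33.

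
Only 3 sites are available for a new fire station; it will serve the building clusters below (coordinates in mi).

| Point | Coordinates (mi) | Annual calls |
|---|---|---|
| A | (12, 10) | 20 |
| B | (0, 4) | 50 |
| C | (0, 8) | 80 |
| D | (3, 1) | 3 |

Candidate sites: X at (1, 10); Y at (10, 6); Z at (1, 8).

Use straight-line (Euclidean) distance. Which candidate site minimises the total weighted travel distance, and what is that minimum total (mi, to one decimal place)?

Total weighted distance at each candidate:
  X (1, 10): total = 730.7
  Y (10, 6): total = 1441.0
  Z (1, 8): total = 531.6
Minimum is at Z with total 531.6 mi.

Z, total 531.6 mi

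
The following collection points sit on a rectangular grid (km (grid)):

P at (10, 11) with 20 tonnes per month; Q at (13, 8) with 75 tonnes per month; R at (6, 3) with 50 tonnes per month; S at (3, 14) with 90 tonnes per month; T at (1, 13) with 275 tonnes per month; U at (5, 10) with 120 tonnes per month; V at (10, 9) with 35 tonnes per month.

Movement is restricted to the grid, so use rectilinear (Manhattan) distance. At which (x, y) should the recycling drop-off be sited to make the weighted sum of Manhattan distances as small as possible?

(3, 13)

Manhattan distance separates: Σwᵢ(|x−xᵢ|+|y−yᵢ|) = Σwᵢ|x−xᵢ| + Σwᵢ|y−yᵢ|, so x and y are optimised independently as 1-D weighted medians.
Total weight W = 665; half = 332.5.
x-coordinate, sorted with cumulative weight:
  x=1 (T, w=275) cum 275
  x=3 (S, w=90) cum 365  ← median
  x=5 (U, w=120) cum 485
  x=6 (R, w=50) cum 535
  x=10 (P, w=20) cum 555
  x=10 (V, w=35) cum 590
  x=13 (Q, w=75) cum 665
⇒ x* = 3
y-coordinate, sorted with cumulative weight:
  y=3 (R, w=50) cum 50
  y=8 (Q, w=75) cum 125
  y=9 (V, w=35) cum 160
  y=10 (U, w=120) cum 280
  y=11 (P, w=20) cum 300
  y=13 (T, w=275) cum 575  ← median
  y=14 (S, w=90) cum 665
⇒ y* = 13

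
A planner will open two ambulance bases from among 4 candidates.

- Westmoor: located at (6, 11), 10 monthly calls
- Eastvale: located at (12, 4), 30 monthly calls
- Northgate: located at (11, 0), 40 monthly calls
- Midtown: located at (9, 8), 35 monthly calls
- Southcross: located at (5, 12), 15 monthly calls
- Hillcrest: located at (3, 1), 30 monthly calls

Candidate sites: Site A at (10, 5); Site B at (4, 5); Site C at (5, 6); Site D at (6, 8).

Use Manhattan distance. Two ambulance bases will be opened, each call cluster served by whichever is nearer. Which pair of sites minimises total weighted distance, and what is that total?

Evaluate every pair (each demand assigned to the nearer of the two):
  {Site A, Site B}: total = 820
  {Site A, Site C}: total = 830
  {Site A, Site D}: total = 840
  {Site B, Site D}: total = 1110
  {Site C, Site D}: total = 1170
  {Site B, Site C}: total = 1260
Best pair: {Site A, Site B} with total 820.

{Site A, Site B}, total 820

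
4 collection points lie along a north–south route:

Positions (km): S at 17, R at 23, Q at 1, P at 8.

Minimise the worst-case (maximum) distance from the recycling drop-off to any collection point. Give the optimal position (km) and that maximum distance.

location 12, max distance 11

The 1-center on a line is the midpoint of the two extreme points: leftmost at 1, rightmost at 23.
Optimal location = (1 + 23)/2 = 12; maximum distance = (23 − 1)/2 = 11.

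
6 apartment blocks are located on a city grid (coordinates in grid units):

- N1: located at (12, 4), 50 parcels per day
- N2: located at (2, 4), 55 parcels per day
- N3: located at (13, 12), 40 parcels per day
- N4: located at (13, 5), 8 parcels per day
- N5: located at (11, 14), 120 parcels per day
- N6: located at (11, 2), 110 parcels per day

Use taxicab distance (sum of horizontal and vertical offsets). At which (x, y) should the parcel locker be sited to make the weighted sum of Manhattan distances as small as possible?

(11, 4)

Manhattan distance separates: Σwᵢ(|x−xᵢ|+|y−yᵢ|) = Σwᵢ|x−xᵢ| + Σwᵢ|y−yᵢ|, so x and y are optimised independently as 1-D weighted medians.
Total weight W = 383; half = 191.5.
x-coordinate, sorted with cumulative weight:
  x=2 (N2, w=55) cum 55
  x=11 (N5, w=120) cum 175
  x=11 (N6, w=110) cum 285  ← median
  x=12 (N1, w=50) cum 335
  x=13 (N3, w=40) cum 375
  x=13 (N4, w=8) cum 383
⇒ x* = 11
y-coordinate, sorted with cumulative weight:
  y=2 (N6, w=110) cum 110
  y=4 (N1, w=50) cum 160
  y=4 (N2, w=55) cum 215  ← median
  y=5 (N4, w=8) cum 223
  y=12 (N3, w=40) cum 263
  y=14 (N5, w=120) cum 383
⇒ y* = 4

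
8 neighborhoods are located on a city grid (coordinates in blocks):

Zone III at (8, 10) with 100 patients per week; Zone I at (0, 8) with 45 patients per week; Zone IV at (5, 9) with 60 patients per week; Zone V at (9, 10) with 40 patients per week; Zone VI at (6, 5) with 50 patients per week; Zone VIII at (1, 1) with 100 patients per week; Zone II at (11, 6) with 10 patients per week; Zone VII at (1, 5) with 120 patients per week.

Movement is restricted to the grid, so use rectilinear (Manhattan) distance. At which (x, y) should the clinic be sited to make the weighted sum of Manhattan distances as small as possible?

(1, 5)

Manhattan distance separates: Σwᵢ(|x−xᵢ|+|y−yᵢ|) = Σwᵢ|x−xᵢ| + Σwᵢ|y−yᵢ|, so x and y are optimised independently as 1-D weighted medians.
Total weight W = 525; half = 262.5.
x-coordinate, sorted with cumulative weight:
  x=0 (Zone I, w=45) cum 45
  x=1 (Zone VIII, w=100) cum 145
  x=1 (Zone VII, w=120) cum 265  ← median
  x=5 (Zone IV, w=60) cum 325
  x=6 (Zone VI, w=50) cum 375
  x=8 (Zone III, w=100) cum 475
  x=9 (Zone V, w=40) cum 515
  x=11 (Zone II, w=10) cum 525
⇒ x* = 1
y-coordinate, sorted with cumulative weight:
  y=1 (Zone VIII, w=100) cum 100
  y=5 (Zone VI, w=50) cum 150
  y=5 (Zone VII, w=120) cum 270  ← median
  y=6 (Zone II, w=10) cum 280
  y=8 (Zone I, w=45) cum 325
  y=9 (Zone IV, w=60) cum 385
  y=10 (Zone III, w=100) cum 485
  y=10 (Zone V, w=40) cum 525
⇒ y* = 5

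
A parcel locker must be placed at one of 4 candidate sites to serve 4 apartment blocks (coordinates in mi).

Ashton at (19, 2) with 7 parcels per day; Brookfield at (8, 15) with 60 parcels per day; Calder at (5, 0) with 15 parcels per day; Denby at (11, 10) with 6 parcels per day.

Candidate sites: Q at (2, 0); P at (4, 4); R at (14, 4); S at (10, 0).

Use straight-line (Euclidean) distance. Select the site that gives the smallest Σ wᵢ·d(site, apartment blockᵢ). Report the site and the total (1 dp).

Total weighted distance at each candidate:
  Q (2, 0): total = 1214.9
  P (4, 4): total = 925.4
  R (14, 4): total = 977.5
  S (10, 0): total = 1107.8
Minimum is at P with total 925.4 mi.

P, total 925.4 mi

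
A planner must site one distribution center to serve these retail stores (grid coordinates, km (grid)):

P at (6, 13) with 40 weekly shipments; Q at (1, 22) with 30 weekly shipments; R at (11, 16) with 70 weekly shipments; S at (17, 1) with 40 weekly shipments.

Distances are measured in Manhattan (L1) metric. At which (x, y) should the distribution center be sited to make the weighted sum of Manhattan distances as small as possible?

Manhattan distance separates: Σwᵢ(|x−xᵢ|+|y−yᵢ|) = Σwᵢ|x−xᵢ| + Σwᵢ|y−yᵢ|, so x and y are optimised independently as 1-D weighted medians.
Total weight W = 180; half = 90.
x-coordinate, sorted with cumulative weight:
  x=1 (Q, w=30) cum 30
  x=6 (P, w=40) cum 70
  x=11 (R, w=70) cum 140  ← median
  x=17 (S, w=40) cum 180
⇒ x* = 11
y-coordinate, sorted with cumulative weight:
  y=1 (S, w=40) cum 40
  y=13 (P, w=40) cum 80
  y=16 (R, w=70) cum 150  ← median
  y=22 (Q, w=30) cum 180
⇒ y* = 16

(11, 16)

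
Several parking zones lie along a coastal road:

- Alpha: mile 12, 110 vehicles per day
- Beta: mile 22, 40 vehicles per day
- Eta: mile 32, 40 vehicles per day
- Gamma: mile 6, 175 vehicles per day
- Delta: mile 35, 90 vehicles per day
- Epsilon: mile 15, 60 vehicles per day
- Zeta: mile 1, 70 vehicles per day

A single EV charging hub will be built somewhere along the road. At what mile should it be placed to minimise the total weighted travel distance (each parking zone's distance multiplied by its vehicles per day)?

For a sum of weighted absolute distances on a line, the optimum is the weighted median (not the mean). Total weight W = 585; half-weight = 292.5.
Sort by position and accumulate weight:
  mile 1 (Zeta, w=70) → cum 70
  mile 6 (Gamma, w=175) → cum 245
  mile 12 (Alpha, w=110) → cum 355  ≥ 292.5 → median here
  mile 15 (Epsilon, w=60) → cum 415
  mile 22 (Beta, w=40) → cum 455
  mile 32 (Eta, w=40) → cum 495
  mile 35 (Delta, w=90) → cum 585
Optimal location: mile 12.

x = 12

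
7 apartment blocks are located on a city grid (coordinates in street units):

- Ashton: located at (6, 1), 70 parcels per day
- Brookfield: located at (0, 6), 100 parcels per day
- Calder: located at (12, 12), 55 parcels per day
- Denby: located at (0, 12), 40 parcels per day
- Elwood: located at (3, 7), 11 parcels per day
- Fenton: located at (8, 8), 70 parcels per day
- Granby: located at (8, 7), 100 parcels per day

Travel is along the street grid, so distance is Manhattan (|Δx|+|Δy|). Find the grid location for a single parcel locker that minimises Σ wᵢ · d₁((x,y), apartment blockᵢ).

Manhattan distance separates: Σwᵢ(|x−xᵢ|+|y−yᵢ|) = Σwᵢ|x−xᵢ| + Σwᵢ|y−yᵢ|, so x and y are optimised independently as 1-D weighted medians.
Total weight W = 446; half = 223.
x-coordinate, sorted with cumulative weight:
  x=0 (Brookfield, w=100) cum 100
  x=0 (Denby, w=40) cum 140
  x=3 (Elwood, w=11) cum 151
  x=6 (Ashton, w=70) cum 221
  x=8 (Fenton, w=70) cum 291  ← median
  x=8 (Granby, w=100) cum 391
  x=12 (Calder, w=55) cum 446
⇒ x* = 8
y-coordinate, sorted with cumulative weight:
  y=1 (Ashton, w=70) cum 70
  y=6 (Brookfield, w=100) cum 170
  y=7 (Elwood, w=11) cum 181
  y=7 (Granby, w=100) cum 281  ← median
  y=8 (Fenton, w=70) cum 351
  y=12 (Calder, w=55) cum 406
  y=12 (Denby, w=40) cum 446
⇒ y* = 7

(8, 7)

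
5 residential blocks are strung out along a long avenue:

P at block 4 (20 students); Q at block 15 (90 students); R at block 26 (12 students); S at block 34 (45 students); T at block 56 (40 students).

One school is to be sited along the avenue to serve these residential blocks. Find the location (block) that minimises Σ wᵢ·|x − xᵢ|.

x = 15

For a sum of weighted absolute distances on a line, the optimum is the weighted median (not the mean). Total weight W = 207; half-weight = 103.5.
Sort by position and accumulate weight:
  block 4 (P, w=20) → cum 20
  block 15 (Q, w=90) → cum 110  ≥ 103.5 → median here
  block 26 (R, w=12) → cum 122
  block 34 (S, w=45) → cum 167
  block 56 (T, w=40) → cum 207
Optimal location: block 15.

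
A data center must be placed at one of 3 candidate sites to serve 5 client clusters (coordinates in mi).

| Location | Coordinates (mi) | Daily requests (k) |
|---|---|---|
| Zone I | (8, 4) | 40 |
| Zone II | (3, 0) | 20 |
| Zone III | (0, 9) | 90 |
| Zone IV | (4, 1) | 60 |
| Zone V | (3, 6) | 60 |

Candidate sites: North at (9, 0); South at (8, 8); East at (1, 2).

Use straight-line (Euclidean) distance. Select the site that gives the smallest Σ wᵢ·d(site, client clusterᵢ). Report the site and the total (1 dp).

Total weighted distance at each candidate:
  North (9, 0): total = 2245.5
  South (8, 8): total = 1881.1
  East (1, 2): total = 1442.2
Minimum is at East with total 1442.2 mi.

East, total 1442.2 mi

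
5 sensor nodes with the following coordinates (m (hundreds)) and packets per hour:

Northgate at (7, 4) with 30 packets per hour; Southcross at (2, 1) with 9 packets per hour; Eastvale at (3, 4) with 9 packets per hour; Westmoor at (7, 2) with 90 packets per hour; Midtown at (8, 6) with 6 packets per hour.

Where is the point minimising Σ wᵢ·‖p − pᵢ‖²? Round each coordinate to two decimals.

(6.48, 2.65)

The minimiser of Σwᵢ‖p−pᵢ‖² is the weighted centroid p* = (Σwᵢpᵢ)/(Σwᵢ).
Σwᵢ = 144.
Σwᵢxᵢ = 30·7 + 9·2 + 9·3 + 90·7 + 6·8 = 933.
Σwᵢyᵢ = 30·4 + 9·1 + 9·4 + 90·2 + 6·6 = 381.
x* = 933/144 = 6.48, y* = 381/144 = 2.65.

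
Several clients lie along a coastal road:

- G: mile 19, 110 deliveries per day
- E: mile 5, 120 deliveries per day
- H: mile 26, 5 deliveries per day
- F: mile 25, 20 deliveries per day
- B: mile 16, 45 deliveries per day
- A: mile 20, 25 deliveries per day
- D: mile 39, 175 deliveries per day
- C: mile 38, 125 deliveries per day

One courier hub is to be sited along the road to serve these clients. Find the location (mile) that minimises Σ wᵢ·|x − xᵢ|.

For a sum of weighted absolute distances on a line, the optimum is the weighted median (not the mean). Total weight W = 625; half-weight = 312.5.
Sort by position and accumulate weight:
  mile 5 (E, w=120) → cum 120
  mile 16 (B, w=45) → cum 165
  mile 19 (G, w=110) → cum 275
  mile 20 (A, w=25) → cum 300
  mile 25 (F, w=20) → cum 320  ≥ 312.5 → median here
  mile 26 (H, w=5) → cum 325
  mile 38 (C, w=125) → cum 450
  mile 39 (D, w=175) → cum 625
Optimal location: mile 25.

x = 25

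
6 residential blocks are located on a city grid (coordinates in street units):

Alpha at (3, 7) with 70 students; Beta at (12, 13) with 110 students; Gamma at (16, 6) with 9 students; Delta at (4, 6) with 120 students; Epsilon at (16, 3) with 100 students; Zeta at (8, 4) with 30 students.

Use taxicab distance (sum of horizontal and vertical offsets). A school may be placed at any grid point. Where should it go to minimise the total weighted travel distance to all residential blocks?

(8, 6)

Manhattan distance separates: Σwᵢ(|x−xᵢ|+|y−yᵢ|) = Σwᵢ|x−xᵢ| + Σwᵢ|y−yᵢ|, so x and y are optimised independently as 1-D weighted medians.
Total weight W = 439; half = 219.5.
x-coordinate, sorted with cumulative weight:
  x=3 (Alpha, w=70) cum 70
  x=4 (Delta, w=120) cum 190
  x=8 (Zeta, w=30) cum 220  ← median
  x=12 (Beta, w=110) cum 330
  x=16 (Gamma, w=9) cum 339
  x=16 (Epsilon, w=100) cum 439
⇒ x* = 8
y-coordinate, sorted with cumulative weight:
  y=3 (Epsilon, w=100) cum 100
  y=4 (Zeta, w=30) cum 130
  y=6 (Gamma, w=9) cum 139
  y=6 (Delta, w=120) cum 259  ← median
  y=7 (Alpha, w=70) cum 329
  y=13 (Beta, w=110) cum 439
⇒ y* = 6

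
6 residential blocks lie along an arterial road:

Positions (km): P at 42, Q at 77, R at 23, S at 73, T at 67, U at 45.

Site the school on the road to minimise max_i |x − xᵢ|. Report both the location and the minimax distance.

location 50, max distance 27

The 1-center on a line is the midpoint of the two extreme points: leftmost at 23, rightmost at 77.
Optimal location = (23 + 77)/2 = 50; maximum distance = (77 − 23)/2 = 27.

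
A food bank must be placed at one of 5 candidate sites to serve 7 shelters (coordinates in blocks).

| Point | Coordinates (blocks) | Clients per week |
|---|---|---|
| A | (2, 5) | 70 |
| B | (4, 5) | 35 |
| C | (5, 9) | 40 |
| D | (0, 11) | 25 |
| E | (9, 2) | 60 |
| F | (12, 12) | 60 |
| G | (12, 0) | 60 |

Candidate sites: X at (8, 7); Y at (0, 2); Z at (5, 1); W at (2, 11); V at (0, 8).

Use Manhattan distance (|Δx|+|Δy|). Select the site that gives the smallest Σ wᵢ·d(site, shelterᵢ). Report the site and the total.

X, total 2830 blocks

Total weighted distance at each candidate:
  X (8, 7): total = 2830
  Y (0, 2): total = 4000
  Z (5, 1): total = 3220
  W (2, 11): total = 3830
  V (0, 8): total = 3970
Minimum is at X with total 2830 blocks.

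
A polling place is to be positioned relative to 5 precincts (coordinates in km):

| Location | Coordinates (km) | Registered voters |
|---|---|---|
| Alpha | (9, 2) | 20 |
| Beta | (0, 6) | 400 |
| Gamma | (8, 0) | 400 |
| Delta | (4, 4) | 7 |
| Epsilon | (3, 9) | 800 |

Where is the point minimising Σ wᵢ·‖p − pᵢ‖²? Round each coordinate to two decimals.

The minimiser of Σwᵢ‖p−pᵢ‖² is the weighted centroid p* = (Σwᵢpᵢ)/(Σwᵢ).
Σwᵢ = 1627.
Σwᵢxᵢ = 20·9 + 400·0 + 400·8 + 7·4 + 800·3 = 5808.
Σwᵢyᵢ = 20·2 + 400·6 + 400·0 + 7·4 + 800·9 = 9668.
x* = 5808/1627 = 3.57, y* = 9668/1627 = 5.94.

(3.57, 5.94)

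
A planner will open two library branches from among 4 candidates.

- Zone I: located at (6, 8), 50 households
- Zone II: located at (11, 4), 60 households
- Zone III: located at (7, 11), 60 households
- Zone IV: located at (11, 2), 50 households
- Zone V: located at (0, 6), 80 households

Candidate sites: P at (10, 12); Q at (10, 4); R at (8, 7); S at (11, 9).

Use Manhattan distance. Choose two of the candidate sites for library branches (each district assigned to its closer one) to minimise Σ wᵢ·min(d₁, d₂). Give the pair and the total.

Evaluate every pair (each demand assigned to the nearer of the two):
  {Q, R}: total = 1380
  {P, Q}: total = 1810
  {R, S}: total = 1820
  {Q, S}: total = 1830
  {P, R}: total = 1870
  {P, S}: total = 2310
Best pair: {Q, R} with total 1380.

{Q, R}, total 1380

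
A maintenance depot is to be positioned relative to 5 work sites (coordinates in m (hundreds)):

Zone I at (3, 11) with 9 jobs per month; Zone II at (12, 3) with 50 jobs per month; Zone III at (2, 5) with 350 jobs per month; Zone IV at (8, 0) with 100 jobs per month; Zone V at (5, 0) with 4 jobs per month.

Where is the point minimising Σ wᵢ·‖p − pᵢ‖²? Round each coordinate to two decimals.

(4.19, 3.90)

The minimiser of Σwᵢ‖p−pᵢ‖² is the weighted centroid p* = (Σwᵢpᵢ)/(Σwᵢ).
Σwᵢ = 513.
Σwᵢxᵢ = 9·3 + 50·12 + 350·2 + 100·8 + 4·5 = 2147.
Σwᵢyᵢ = 9·11 + 50·3 + 350·5 + 100·0 + 4·0 = 1999.
x* = 2147/513 = 4.19, y* = 1999/513 = 3.90.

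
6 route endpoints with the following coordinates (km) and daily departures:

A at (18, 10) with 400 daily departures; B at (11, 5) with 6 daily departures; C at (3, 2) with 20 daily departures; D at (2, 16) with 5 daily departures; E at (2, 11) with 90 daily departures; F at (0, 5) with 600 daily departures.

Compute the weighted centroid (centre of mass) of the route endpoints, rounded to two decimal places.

The minimiser of Σwᵢ‖p−pᵢ‖² is the weighted centroid p* = (Σwᵢpᵢ)/(Σwᵢ).
Σwᵢ = 1121.
Σwᵢxᵢ = 400·18 + 6·11 + 20·3 + 5·2 + 90·2 + 600·0 = 7516.
Σwᵢyᵢ = 400·10 + 6·5 + 20·2 + 5·16 + 90·11 + 600·5 = 8140.
x* = 7516/1121 = 6.70, y* = 8140/1121 = 7.26.

(6.70, 7.26)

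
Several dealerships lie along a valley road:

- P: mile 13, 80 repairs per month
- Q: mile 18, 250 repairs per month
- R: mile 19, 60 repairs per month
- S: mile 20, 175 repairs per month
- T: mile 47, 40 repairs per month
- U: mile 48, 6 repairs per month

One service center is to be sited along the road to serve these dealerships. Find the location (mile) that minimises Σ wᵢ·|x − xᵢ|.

x = 18

For a sum of weighted absolute distances on a line, the optimum is the weighted median (not the mean). Total weight W = 611; half-weight = 305.5.
Sort by position and accumulate weight:
  mile 13 (P, w=80) → cum 80
  mile 18 (Q, w=250) → cum 330  ≥ 305.5 → median here
  mile 19 (R, w=60) → cum 390
  mile 20 (S, w=175) → cum 565
  mile 47 (T, w=40) → cum 605
  mile 48 (U, w=6) → cum 611
Optimal location: mile 18.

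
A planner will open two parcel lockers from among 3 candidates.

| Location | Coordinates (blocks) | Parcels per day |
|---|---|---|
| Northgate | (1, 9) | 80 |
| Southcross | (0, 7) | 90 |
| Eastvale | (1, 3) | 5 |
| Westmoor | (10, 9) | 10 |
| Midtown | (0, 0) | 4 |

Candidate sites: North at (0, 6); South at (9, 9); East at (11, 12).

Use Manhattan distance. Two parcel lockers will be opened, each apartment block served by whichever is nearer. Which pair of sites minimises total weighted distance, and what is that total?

{North, South}, total 464

Evaluate every pair (each demand assigned to the nearer of the two):
  {North, South}: total = 464
  {North, East}: total = 494
  {South, East}: total = 1782
Best pair: {North, South} with total 464.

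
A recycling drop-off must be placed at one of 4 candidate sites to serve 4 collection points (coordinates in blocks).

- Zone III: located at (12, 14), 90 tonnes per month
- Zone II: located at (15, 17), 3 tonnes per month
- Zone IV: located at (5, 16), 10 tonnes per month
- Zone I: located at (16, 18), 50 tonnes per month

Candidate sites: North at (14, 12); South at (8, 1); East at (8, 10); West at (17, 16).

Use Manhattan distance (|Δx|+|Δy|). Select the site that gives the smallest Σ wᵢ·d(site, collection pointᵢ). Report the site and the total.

North, total 908 blocks

Total weighted distance at each candidate:
  North (14, 12): total = 908
  South (8, 1): total = 3029
  East (8, 10): total = 1652
  West (17, 16): total = 909
Minimum is at North with total 908 blocks.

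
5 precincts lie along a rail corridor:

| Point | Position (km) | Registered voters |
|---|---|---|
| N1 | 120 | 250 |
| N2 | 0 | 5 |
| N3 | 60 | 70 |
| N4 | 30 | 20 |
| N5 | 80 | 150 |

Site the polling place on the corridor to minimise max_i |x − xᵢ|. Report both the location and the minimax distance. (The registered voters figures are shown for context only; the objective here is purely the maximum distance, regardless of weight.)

The 1-center on a line is the midpoint of the two extreme points: leftmost at 0, rightmost at 120.
Optimal location = (0 + 120)/2 = 60; maximum distance = (120 − 0)/2 = 60.

location 60, max distance 60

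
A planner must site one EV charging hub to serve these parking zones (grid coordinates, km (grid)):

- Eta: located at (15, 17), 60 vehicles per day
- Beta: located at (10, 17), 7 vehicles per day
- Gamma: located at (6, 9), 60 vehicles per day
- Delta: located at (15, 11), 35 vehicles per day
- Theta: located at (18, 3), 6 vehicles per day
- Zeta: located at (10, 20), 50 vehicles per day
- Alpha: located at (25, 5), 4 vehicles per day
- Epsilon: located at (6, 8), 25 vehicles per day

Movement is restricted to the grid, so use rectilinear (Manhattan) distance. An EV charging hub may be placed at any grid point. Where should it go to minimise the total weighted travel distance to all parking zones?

Manhattan distance separates: Σwᵢ(|x−xᵢ|+|y−yᵢ|) = Σwᵢ|x−xᵢ| + Σwᵢ|y−yᵢ|, so x and y are optimised independently as 1-D weighted medians.
Total weight W = 247; half = 123.5.
x-coordinate, sorted with cumulative weight:
  x=6 (Gamma, w=60) cum 60
  x=6 (Epsilon, w=25) cum 85
  x=10 (Beta, w=7) cum 92
  x=10 (Zeta, w=50) cum 142  ← median
  x=15 (Eta, w=60) cum 202
  x=15 (Delta, w=35) cum 237
  x=18 (Theta, w=6) cum 243
  x=25 (Alpha, w=4) cum 247
⇒ x* = 10
y-coordinate, sorted with cumulative weight:
  y=3 (Theta, w=6) cum 6
  y=5 (Alpha, w=4) cum 10
  y=8 (Epsilon, w=25) cum 35
  y=9 (Gamma, w=60) cum 95
  y=11 (Delta, w=35) cum 130  ← median
  y=17 (Eta, w=60) cum 190
  y=17 (Beta, w=7) cum 197
  y=20 (Zeta, w=50) cum 247
⇒ y* = 11

(10, 11)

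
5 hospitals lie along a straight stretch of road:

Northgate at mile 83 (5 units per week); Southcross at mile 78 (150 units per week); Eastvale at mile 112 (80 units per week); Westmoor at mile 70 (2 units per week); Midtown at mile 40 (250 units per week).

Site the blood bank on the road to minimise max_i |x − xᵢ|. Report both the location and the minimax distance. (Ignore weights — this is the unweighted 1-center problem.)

The 1-center on a line is the midpoint of the two extreme points: leftmost at 40, rightmost at 112.
Optimal location = (40 + 112)/2 = 76; maximum distance = (112 − 40)/2 = 36.

location 76, max distance 36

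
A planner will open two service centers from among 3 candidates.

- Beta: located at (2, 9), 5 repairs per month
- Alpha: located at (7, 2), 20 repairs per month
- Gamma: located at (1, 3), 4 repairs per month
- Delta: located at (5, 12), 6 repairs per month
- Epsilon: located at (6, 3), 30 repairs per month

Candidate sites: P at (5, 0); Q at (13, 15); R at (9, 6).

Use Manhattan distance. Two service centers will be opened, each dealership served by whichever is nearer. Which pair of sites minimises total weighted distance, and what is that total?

{P, R}, total 338

Evaluate every pair (each demand assigned to the nearer of the two):
  {P, R}: total = 338
  {P, Q}: total = 354
  {Q, R}: total = 454
Best pair: {P, R} with total 338.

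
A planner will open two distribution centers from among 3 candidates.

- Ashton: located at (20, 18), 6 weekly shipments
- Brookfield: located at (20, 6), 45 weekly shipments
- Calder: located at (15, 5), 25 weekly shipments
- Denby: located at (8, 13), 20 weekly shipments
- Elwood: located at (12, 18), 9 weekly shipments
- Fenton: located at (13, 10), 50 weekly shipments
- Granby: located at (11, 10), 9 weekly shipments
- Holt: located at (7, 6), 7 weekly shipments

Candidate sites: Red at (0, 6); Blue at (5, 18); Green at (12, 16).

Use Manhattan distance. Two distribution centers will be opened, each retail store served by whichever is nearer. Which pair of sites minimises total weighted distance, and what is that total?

{Red, Green}, total 1840

Evaluate every pair (each demand assigned to the nearer of the two):
  {Red, Green}: total = 1840
  {Blue, Green}: total = 1889
  {Red, Blue}: total = 2588
Best pair: {Red, Green} with total 1840.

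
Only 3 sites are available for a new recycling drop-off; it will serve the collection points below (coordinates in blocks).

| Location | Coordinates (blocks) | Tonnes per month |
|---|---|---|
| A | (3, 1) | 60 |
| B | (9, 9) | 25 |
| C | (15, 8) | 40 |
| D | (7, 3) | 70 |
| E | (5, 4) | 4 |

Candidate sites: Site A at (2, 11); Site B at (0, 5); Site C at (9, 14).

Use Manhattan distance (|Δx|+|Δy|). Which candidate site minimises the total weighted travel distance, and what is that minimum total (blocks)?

Total weighted distance at each candidate:
  Site A (2, 11): total = 2475
  Site B (0, 5): total = 2119
  Site C (9, 14): total = 2711
Minimum is at Site B with total 2119 blocks.

Site B, total 2119 blocks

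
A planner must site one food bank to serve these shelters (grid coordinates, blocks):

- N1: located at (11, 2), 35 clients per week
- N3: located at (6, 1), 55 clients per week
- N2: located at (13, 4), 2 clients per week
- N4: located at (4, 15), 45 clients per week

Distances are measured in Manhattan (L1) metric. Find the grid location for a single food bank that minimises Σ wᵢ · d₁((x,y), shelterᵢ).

(6, 2)

Manhattan distance separates: Σwᵢ(|x−xᵢ|+|y−yᵢ|) = Σwᵢ|x−xᵢ| + Σwᵢ|y−yᵢ|, so x and y are optimised independently as 1-D weighted medians.
Total weight W = 137; half = 68.5.
x-coordinate, sorted with cumulative weight:
  x=4 (N4, w=45) cum 45
  x=6 (N3, w=55) cum 100  ← median
  x=11 (N1, w=35) cum 135
  x=13 (N2, w=2) cum 137
⇒ x* = 6
y-coordinate, sorted with cumulative weight:
  y=1 (N3, w=55) cum 55
  y=2 (N1, w=35) cum 90  ← median
  y=4 (N2, w=2) cum 92
  y=15 (N4, w=45) cum 137
⇒ y* = 2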